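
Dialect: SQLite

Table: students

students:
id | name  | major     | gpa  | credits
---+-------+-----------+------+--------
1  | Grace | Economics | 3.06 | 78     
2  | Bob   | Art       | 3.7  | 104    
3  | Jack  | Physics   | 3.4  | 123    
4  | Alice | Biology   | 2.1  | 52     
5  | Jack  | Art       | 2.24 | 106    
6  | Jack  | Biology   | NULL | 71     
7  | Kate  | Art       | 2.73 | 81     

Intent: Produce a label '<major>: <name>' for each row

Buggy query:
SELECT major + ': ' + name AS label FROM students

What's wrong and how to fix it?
Bug: SQLite uses || for string concatenation; + coerces text to numbers (yielding 0)

Fix: Use the || operator for string concatenation

Corrected query:
SELECT major || ': ' || name AS label FROM students

Result:
label           
----------------
Economics: Grace
Art: Bob        
Physics: Jack   
Biology: Alice  
Art: Jack       
Biology: Jack   
Art: Kate       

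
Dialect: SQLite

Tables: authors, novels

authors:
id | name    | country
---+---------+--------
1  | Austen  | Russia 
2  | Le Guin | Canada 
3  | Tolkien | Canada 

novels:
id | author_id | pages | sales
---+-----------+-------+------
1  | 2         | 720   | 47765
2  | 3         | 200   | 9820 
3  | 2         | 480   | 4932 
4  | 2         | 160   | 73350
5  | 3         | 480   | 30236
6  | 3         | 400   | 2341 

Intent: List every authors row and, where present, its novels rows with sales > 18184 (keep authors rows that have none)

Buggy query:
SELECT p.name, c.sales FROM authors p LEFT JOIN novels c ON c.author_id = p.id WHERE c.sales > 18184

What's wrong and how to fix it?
Bug: A WHERE condition on the right-hand table after LEFT JOIN drops unmatched parents

Fix: Move the right-table condition into the ON clause so unmatched parents are kept

Corrected query:
SELECT p.name, c.sales FROM authors p LEFT JOIN novels c ON c.author_id = p.id AND c.sales > 18184

Result:
name    | sales
--------+------
Austen  | NULL 
Le Guin | 47765
Le Guin | 73350
Tolkien | 30236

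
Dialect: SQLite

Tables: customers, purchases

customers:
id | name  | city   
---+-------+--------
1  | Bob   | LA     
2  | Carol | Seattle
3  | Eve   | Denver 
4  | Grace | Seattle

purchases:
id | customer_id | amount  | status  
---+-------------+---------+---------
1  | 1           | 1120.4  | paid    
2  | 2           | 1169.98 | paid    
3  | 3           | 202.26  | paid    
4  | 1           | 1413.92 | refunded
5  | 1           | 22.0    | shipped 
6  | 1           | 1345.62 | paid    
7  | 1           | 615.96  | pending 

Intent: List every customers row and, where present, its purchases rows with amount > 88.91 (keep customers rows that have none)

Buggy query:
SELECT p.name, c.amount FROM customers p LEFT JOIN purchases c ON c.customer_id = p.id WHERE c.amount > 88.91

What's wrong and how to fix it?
Bug: Filtering c.amount in WHERE discards the NULL rows produced by LEFT JOIN, turning it into an inner join

Fix: Put 'c.amount > 88.91' in the JOIN's ON clause instead of WHERE

Corrected query:
SELECT p.name, c.amount FROM customers p LEFT JOIN purchases c ON c.customer_id = p.id AND c.amount > 88.91

Result:
name  | amount 
------+--------
Bob   | 615.96 
Bob   | 1120.4 
Bob   | 1345.62
Bob   | 1413.92
Carol | 1169.98
Eve   | 202.26 
Grace | NULL   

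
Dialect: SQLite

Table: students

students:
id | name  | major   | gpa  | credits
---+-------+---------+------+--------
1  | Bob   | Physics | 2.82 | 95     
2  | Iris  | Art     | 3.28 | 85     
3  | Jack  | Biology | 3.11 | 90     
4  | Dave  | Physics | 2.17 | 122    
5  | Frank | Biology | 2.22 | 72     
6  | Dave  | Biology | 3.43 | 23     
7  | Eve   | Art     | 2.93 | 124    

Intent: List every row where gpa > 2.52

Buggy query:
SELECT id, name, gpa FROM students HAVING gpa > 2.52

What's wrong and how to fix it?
Bug: HAVING filters the output of aggregation, but this query has no GROUP BY and no aggregate functions, so SQLite rejects it (HAVING clause on a non-aggregate query); the condition here is per row

Fix: Use WHERE for row-level filtering

Corrected query:
SELECT id, name, gpa FROM students WHERE gpa > 2.52

Result:
id | name | gpa 
---+------+-----
1  | Bob  | 2.82
2  | Iris | 3.28
3  | Jack | 3.11
6  | Dave | 3.43
7  | Eve  | 2.93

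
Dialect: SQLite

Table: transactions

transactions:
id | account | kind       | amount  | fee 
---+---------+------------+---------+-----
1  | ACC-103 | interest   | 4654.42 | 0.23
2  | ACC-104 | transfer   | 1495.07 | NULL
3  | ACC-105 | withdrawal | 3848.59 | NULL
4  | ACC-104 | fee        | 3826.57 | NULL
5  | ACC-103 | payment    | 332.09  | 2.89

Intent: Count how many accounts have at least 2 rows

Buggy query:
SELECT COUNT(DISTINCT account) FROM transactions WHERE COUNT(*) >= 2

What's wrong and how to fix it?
Bug: COUNT(*) cannot appear in WHERE; the per-group count doesn't exist yet

Fix: Use a subquery that GROUPs and filters with HAVING, then count its rows

Corrected query:
SELECT COUNT(*) FROM (SELECT account FROM transactions GROUP BY account HAVING COUNT(*) >= 2)

Result:
COUNT(*)
--------
2       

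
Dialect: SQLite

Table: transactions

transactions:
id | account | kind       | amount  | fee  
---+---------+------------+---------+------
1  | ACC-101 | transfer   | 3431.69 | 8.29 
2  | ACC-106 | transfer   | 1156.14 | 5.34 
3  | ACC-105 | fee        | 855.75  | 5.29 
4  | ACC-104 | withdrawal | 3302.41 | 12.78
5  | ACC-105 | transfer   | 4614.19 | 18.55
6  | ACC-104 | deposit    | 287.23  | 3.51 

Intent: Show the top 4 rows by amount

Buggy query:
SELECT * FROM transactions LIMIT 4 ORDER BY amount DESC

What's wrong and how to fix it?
Bug: ORDER BY cannot follow LIMIT; LIMIT is the final clause

Fix: Sort with ORDER BY, then apply LIMIT

Corrected query:
SELECT * FROM transactions ORDER BY amount DESC LIMIT 4

Result:
id | account | kind       | amount  | fee  
---+---------+------------+---------+------
5  | ACC-105 | transfer   | 4614.19 | 18.55
1  | ACC-101 | transfer   | 3431.69 | 8.29 
4  | ACC-104 | withdrawal | 3302.41 | 12.78
2  | ACC-106 | transfer   | 1156.14 | 5.34 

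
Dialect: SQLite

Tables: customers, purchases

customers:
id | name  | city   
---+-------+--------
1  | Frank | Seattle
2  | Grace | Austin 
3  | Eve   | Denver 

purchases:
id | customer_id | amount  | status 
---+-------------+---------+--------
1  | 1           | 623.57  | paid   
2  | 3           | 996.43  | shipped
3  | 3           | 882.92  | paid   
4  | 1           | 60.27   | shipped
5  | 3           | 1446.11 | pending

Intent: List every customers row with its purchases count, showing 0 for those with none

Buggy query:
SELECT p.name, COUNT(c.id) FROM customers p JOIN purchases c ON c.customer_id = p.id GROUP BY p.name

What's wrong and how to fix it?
Bug: INNER JOIN drops customers rows that have no matching purchases rows

Fix: Use LEFT JOIN so parents without children still appear (COUNT(c.id) gives 0)

Corrected query:
SELECT p.name, COUNT(c.id) FROM customers p LEFT JOIN purchases c ON c.customer_id = p.id GROUP BY p.name

Result:
name  | COUNT(c.id)
------+------------
Eve   | 3          
Frank | 2          
Grace | 0          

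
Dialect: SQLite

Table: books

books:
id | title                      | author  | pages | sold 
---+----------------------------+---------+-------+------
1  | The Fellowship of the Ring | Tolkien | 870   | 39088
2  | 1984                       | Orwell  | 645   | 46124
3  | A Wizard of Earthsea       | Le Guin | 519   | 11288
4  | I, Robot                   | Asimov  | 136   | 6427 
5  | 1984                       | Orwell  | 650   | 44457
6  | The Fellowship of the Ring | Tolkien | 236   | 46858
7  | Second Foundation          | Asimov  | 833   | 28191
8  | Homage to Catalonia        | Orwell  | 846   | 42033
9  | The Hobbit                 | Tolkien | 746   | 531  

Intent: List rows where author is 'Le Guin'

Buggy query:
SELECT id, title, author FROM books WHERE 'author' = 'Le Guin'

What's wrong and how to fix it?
Bug: 'author' in single quotes is a string literal, not the column; the comparison is literal-vs-literal and never true

Fix: Remove the quotes around the column name (or use double quotes for an identifier)

Corrected query:
SELECT id, title, author FROM books WHERE author = 'Le Guin'

Result:
id | title                | author 
---+----------------------+--------
3  | A Wizard of Earthsea | Le Guin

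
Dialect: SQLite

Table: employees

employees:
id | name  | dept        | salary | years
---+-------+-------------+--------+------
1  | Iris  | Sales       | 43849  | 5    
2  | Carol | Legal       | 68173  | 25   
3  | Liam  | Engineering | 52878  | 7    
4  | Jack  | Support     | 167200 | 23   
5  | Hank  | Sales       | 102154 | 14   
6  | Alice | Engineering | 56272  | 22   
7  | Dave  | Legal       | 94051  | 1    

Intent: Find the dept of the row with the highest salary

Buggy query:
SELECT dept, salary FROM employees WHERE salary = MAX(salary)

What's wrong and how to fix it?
Bug: MAX(salary) is an aggregate and cannot be used directly in WHERE

Fix: Use a subquery: WHERE salary = (SELECT MAX(salary) FROM employees)

Corrected query:
SELECT dept, salary FROM employees WHERE salary = (SELECT MAX(salary) FROM employees)

Result:
dept    | salary
--------+-------
Support | 167200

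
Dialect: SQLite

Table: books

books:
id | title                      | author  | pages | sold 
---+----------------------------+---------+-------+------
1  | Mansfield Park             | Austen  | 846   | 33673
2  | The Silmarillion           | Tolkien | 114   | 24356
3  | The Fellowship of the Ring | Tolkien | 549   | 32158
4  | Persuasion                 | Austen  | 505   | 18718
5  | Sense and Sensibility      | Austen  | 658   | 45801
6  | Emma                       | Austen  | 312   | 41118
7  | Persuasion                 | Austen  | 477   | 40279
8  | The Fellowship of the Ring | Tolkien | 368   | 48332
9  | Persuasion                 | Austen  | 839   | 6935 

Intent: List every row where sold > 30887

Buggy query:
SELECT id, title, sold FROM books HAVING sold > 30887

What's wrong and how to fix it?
Bug: This is a non-aggregate query (no GROUP BY, no aggregates), so in SQLite the HAVING clause is invalid here; a row-level condition belongs in WHERE

Fix: Replace HAVING with WHERE since the condition applies to individual rows

Corrected query:
SELECT id, title, sold FROM books WHERE sold > 30887

Result:
id | title                      | sold 
---+----------------------------+------
1  | Mansfield Park             | 33673
3  | The Fellowship of the Ring | 32158
5  | Sense and Sensibility      | 45801
6  | Emma                       | 41118
7  | Persuasion                 | 40279
8  | The Fellowship of the Ring | 48332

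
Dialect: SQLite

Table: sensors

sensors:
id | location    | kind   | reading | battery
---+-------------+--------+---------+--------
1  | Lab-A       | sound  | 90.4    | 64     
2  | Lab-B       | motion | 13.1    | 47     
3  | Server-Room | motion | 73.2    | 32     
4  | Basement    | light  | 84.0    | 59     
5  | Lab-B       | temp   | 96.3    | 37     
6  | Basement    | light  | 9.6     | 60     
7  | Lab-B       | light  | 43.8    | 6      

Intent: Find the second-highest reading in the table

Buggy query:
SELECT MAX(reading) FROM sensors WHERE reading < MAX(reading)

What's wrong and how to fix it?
Bug: MAX(reading) on the right of the comparison is an aggregate-in-WHERE error

Fix: Compute the overall MAX in a subquery, then take MAX of rows below it

Corrected query:
SELECT MAX(reading) FROM sensors WHERE reading < (SELECT MAX(reading) FROM sensors)

Result:
MAX(reading)
------------
90.4        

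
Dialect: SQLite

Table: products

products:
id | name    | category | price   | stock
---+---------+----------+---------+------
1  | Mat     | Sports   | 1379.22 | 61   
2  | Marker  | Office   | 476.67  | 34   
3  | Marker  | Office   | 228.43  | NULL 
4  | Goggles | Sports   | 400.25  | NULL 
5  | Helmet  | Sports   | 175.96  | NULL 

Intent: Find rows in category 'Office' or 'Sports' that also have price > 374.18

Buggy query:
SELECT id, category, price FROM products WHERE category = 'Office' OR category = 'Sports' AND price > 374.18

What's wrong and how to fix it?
Bug: Without parentheses, AND is evaluated before OR, so the price filter only applies to the 'Sports' branch

Fix: Group the OR with parentheses (or use IN), then AND the threshold

Corrected query:
SELECT id, category, price FROM products WHERE (category = 'Office' OR category = 'Sports') AND price > 374.18

Result:
id | category | price  
---+----------+--------
1  | Sports   | 1379.22
2  | Office   | 476.67 
4  | Sports   | 400.25 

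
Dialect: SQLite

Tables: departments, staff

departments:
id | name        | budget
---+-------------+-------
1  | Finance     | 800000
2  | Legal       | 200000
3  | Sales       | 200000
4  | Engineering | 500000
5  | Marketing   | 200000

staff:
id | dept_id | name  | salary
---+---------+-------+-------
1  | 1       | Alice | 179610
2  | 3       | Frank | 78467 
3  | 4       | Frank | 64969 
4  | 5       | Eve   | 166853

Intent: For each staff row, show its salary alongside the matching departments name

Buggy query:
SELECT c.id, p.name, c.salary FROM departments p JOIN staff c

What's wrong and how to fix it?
Bug: JOIN with no ON clause produces a cartesian product; every staff row pairs with every departments row

Fix: Specify the join condition linking the foreign key to the parent id

Corrected query:
SELECT c.id, p.name, c.salary FROM departments p JOIN staff c ON c.dept_id = p.id

Result:
id | name        | salary
---+-------------+-------
1  | Finance     | 179610
2  | Sales       | 78467 
3  | Engineering | 64969 
4  | Marketing   | 166853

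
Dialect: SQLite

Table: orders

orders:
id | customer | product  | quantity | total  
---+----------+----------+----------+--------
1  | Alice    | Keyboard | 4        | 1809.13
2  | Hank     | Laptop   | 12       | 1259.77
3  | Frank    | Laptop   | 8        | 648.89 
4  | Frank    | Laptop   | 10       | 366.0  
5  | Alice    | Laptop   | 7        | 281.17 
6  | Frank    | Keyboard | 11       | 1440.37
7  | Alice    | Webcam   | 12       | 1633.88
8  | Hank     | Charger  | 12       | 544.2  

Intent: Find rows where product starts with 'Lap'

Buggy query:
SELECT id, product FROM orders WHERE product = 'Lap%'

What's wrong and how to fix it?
Bug: '=' compares the literal string including the % character; pattern matching needs LIKE

Fix: Use LIKE for wildcard pattern matching

Corrected query:
SELECT id, product FROM orders WHERE product LIKE 'Lap%'

Result:
id | product
---+--------
2  | Laptop 
3  | Laptop 
4  | Laptop 
5  | Laptop 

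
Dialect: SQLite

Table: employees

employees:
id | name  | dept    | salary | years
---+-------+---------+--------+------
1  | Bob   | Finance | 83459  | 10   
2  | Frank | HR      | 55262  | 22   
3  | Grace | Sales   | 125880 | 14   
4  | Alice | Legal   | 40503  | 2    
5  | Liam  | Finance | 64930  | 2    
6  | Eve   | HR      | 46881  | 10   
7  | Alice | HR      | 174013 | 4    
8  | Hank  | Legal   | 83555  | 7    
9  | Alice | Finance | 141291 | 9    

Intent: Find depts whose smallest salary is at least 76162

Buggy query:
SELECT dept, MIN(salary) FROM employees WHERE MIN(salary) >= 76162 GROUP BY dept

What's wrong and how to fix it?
Bug: MIN() in WHERE is a misuse of aggregate

Fix: Replace WHERE with HAVING after the GROUP BY

Corrected query:
SELECT dept, MIN(salary) FROM employees GROUP BY dept HAVING MIN(salary) >= 76162

Result:
dept  | MIN(salary)
------+------------
Sales | 125880     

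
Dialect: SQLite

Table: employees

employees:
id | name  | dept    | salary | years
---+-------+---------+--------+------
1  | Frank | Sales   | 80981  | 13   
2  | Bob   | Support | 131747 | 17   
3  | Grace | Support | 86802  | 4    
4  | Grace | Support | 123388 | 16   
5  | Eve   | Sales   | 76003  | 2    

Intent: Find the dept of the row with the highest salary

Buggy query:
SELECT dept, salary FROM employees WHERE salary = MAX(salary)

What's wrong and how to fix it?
Bug: MAX(salary) is an aggregate and cannot be used directly in WHERE

Fix: Wrap MAX in a scalar subquery so WHERE compares against a single value

Corrected query:
SELECT dept, salary FROM employees WHERE salary = (SELECT MAX(salary) FROM employees)

Result:
dept    | salary
--------+-------
Support | 131747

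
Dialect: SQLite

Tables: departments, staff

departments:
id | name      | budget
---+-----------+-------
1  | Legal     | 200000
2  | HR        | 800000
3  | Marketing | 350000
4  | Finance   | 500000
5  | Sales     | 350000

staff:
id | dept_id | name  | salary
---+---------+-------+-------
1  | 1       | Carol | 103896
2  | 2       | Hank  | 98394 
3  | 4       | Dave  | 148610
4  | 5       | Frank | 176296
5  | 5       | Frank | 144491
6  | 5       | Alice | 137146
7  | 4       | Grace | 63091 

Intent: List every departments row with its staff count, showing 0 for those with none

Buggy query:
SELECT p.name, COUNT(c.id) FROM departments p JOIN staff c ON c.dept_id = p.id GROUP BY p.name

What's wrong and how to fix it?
Bug: INNER JOIN drops departments rows that have no matching staff rows

Fix: Use LEFT JOIN so parents without children still appear (COUNT(c.id) gives 0)

Corrected query:
SELECT p.name, COUNT(c.id) FROM departments p LEFT JOIN staff c ON c.dept_id = p.id GROUP BY p.name

Result:
name      | COUNT(c.id)
----------+------------
Finance   | 2          
HR        | 1          
Legal     | 1          
Marketing | 0          
Sales     | 3          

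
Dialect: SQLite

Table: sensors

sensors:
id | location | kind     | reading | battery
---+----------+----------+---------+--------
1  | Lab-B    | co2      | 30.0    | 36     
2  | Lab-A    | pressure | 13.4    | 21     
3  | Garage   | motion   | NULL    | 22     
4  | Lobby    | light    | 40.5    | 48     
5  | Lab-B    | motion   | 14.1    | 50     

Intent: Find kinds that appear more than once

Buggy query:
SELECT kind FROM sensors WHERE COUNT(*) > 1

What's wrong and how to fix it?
Bug: COUNT(*) is an aggregate and cannot be used in WHERE

Fix: GROUP BY kind, then filter groups with HAVING COUNT(*) > 1

Corrected query:
SELECT kind FROM sensors GROUP BY kind HAVING COUNT(*) > 1

Result:
kind  
------
motion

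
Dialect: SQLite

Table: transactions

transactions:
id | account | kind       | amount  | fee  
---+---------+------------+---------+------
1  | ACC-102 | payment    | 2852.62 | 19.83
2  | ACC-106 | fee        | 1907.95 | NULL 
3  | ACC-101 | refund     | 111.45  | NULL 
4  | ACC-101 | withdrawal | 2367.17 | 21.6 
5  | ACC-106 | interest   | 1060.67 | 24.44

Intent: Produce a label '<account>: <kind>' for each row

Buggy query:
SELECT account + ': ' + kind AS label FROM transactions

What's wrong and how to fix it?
Bug: '+' is numeric addition; on text columns SQLite converts them to 0 instead of concatenating

Fix: Use the || operator for string concatenation

Corrected query:
SELECT account || ': ' || kind AS label FROM transactions

Result:
label              
-------------------
ACC-102: payment   
ACC-106: fee       
ACC-101: refund    
ACC-101: withdrawal
ACC-106: interest  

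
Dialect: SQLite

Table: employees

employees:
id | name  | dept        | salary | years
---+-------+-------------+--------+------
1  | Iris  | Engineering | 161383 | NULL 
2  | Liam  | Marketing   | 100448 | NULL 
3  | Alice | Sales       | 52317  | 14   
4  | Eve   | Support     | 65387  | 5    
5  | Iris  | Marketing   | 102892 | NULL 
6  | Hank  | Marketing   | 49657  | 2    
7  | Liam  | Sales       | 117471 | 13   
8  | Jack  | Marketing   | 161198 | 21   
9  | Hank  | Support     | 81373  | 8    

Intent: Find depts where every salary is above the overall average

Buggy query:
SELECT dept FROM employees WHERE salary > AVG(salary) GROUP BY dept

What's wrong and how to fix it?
Bug: WHERE evaluates per row before aggregation, so AVG() is unavailable

Fix: Compute the overall average in a scalar subquery and compare each group's MIN against it in HAVING

Corrected query:
SELECT dept FROM employees GROUP BY dept HAVING MIN(salary) > (SELECT AVG(salary) FROM employees)

Result:
dept       
-----------
Engineering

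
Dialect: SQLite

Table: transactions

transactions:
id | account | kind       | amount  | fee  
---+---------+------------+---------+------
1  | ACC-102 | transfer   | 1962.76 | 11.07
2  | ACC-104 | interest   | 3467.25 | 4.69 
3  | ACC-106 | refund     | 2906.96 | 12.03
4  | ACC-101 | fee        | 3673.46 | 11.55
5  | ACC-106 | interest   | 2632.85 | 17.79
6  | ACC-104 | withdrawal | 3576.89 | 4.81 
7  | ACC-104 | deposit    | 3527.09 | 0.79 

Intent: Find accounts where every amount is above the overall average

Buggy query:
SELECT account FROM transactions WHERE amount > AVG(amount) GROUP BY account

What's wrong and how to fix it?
Bug: AVG() is an aggregate; it can't sit directly in WHERE

Fix: Use a subquery for AVG and a HAVING MIN(...) filter so the condition holds for every row in the group

Corrected query:
SELECT account FROM transactions GROUP BY account HAVING MIN(amount) > (SELECT AVG(amount) FROM transactions)

Result:
account
-------
ACC-101
ACC-104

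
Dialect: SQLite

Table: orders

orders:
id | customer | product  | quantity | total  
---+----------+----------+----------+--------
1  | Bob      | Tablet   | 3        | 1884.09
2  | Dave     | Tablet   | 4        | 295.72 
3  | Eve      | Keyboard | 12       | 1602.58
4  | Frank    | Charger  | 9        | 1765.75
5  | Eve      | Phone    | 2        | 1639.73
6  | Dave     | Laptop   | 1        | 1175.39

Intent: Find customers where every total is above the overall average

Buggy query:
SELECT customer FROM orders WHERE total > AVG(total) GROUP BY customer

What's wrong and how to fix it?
Bug: AVG() is an aggregate; it can't sit directly in WHERE

Fix: Use a subquery for AVG and a HAVING MIN(...) filter so the condition holds for every row in the group

Corrected query:
SELECT customer FROM orders GROUP BY customer HAVING MIN(total) > (SELECT AVG(total) FROM orders)

Result:
customer
--------
Bob     
Eve     
Frank   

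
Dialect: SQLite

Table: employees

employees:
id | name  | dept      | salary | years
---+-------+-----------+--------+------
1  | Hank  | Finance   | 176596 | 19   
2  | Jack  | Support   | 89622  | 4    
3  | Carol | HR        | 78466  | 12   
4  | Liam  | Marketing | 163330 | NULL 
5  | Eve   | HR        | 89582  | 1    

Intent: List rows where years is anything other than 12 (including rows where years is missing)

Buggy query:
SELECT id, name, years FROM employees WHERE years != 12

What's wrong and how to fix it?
Bug: 'years != 12' is unknown when years is NULL, so NULL rows are silently excluded

Fix: Add an explicit OR years IS NULL to include the missing-value rows

Corrected query:
SELECT id, name, years FROM employees WHERE years != 12 OR years IS NULL

Result:
id | name | years
---+------+------
1  | Hank | 19   
2  | Jack | 4    
4  | Liam | NULL 
5  | Eve  | 1    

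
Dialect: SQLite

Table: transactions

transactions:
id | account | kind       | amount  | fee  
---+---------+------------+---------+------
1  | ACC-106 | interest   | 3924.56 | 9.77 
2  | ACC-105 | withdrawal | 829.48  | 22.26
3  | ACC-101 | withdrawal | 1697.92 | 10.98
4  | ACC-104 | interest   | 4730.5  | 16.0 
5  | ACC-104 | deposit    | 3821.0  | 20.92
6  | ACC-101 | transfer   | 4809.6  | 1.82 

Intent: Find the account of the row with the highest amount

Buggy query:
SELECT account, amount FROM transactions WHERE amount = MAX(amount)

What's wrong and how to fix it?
Bug: WHERE is evaluated per row; an aggregate over the whole table isn't defined there

Fix: Wrap MAX in a scalar subquery so WHERE compares against a single value

Corrected query:
SELECT account, amount FROM transactions WHERE amount = (SELECT MAX(amount) FROM transactions)

Result:
account | amount
--------+-------
ACC-101 | 4809.6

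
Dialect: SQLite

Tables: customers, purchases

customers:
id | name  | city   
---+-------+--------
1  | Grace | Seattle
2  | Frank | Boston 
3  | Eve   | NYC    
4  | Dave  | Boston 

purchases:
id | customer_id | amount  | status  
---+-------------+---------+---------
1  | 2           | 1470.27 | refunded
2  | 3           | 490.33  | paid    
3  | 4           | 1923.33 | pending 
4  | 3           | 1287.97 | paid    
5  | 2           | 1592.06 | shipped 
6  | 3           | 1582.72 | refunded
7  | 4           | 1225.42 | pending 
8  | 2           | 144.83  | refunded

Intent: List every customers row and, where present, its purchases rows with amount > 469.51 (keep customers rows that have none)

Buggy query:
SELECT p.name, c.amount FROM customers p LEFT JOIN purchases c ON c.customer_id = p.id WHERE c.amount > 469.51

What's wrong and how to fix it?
Bug: A WHERE condition on the right-hand table after LEFT JOIN drops unmatched parents

Fix: Put 'c.amount > 469.51' in the JOIN's ON clause instead of WHERE

Corrected query:
SELECT p.name, c.amount FROM customers p LEFT JOIN purchases c ON c.customer_id = p.id AND c.amount > 469.51

Result:
name  | amount 
------+--------
Grace | NULL   
Frank | 1470.27
Frank | 1592.06
Eve   | 490.33 
Eve   | 1287.97
Eve   | 1582.72
Dave  | 1225.42
Dave  | 1923.33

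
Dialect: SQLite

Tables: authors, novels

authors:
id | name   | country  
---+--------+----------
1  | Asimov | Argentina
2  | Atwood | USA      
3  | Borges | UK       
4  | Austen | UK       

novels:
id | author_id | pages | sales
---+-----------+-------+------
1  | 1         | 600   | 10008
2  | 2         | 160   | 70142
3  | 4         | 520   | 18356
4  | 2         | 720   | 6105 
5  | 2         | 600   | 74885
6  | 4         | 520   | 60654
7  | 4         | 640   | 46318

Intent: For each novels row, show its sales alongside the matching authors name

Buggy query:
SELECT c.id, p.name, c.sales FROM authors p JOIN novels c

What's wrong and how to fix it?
Bug: JOIN with no ON clause produces a cartesian product; every novels row pairs with every authors row

Fix: Add ON c.author_id = p.id to the JOIN

Corrected query:
SELECT c.id, p.name, c.sales FROM authors p JOIN novels c ON c.author_id = p.id

Result:
id | name   | sales
---+--------+------
1  | Asimov | 10008
2  | Atwood | 70142
3  | Austen | 18356
4  | Atwood | 6105 
5  | Atwood | 74885
6  | Austen | 60654
7  | Austen | 46318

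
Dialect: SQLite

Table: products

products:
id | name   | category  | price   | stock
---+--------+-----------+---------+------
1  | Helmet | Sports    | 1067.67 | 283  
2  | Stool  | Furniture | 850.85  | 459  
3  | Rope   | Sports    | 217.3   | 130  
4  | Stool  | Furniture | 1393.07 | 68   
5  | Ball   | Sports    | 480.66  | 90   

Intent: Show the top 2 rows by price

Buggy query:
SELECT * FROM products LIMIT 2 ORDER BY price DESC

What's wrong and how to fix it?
Bug: LIMIT must come after ORDER BY

Fix: Swap the clauses: ORDER BY first, then LIMIT

Corrected query:
SELECT * FROM products ORDER BY price DESC LIMIT 2

Result:
id | name   | category  | price   | stock
---+--------+-----------+---------+------
4  | Stool  | Furniture | 1393.07 | 68   
1  | Helmet | Sports    | 1067.67 | 283  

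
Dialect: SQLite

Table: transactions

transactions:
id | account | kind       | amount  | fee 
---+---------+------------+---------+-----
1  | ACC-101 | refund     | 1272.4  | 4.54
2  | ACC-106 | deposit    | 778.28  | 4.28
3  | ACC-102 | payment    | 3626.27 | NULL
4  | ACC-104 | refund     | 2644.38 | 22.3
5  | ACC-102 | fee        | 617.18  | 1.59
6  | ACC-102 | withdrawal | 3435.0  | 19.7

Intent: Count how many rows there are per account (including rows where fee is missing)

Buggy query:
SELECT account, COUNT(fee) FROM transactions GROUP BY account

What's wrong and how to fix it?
Bug: COUNT(fee) skips NULLs, so groups with missing fee are undercounted

Fix: Use COUNT(*) to count all rows regardless of NULL

Corrected query:
SELECT account, COUNT(*) FROM transactions GROUP BY account

Result:
account | COUNT(*)
--------+---------
ACC-101 | 1       
ACC-102 | 3       
ACC-104 | 1       
ACC-106 | 1       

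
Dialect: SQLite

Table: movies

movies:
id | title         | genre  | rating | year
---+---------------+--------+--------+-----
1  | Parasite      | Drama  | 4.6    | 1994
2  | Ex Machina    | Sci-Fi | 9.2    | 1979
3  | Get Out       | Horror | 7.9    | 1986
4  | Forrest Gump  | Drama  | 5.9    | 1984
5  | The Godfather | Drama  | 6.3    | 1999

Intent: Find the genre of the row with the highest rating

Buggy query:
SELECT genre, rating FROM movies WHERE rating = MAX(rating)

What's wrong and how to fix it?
Bug: WHERE is evaluated per row; an aggregate over the whole table isn't defined there

Fix: Wrap MAX in a scalar subquery so WHERE compares against a single value

Corrected query:
SELECT genre, rating FROM movies WHERE rating = (SELECT MAX(rating) FROM movies)

Result:
genre  | rating
-------+-------
Sci-Fi | 9.2   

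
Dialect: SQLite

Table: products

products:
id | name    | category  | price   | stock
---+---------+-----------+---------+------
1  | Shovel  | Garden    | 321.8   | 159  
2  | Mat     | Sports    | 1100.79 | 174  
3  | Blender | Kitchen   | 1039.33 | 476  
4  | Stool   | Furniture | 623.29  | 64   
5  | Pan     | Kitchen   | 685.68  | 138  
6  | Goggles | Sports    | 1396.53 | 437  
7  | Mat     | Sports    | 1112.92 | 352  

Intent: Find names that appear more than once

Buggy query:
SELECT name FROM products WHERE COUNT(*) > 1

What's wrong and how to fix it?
Bug: COUNT(*) is an aggregate and cannot be used in WHERE

Fix: Group first, then use HAVING for the count condition

Corrected query:
SELECT name FROM products GROUP BY name HAVING COUNT(*) > 1

Result:
name
----
Mat 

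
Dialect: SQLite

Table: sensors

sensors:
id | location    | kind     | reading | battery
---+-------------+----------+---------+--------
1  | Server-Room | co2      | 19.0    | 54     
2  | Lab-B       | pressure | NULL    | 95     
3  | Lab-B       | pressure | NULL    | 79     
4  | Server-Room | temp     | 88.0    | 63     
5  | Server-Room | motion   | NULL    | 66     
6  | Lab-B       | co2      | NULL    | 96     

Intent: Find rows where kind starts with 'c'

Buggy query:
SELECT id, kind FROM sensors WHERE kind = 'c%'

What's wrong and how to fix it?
Bug: '=' compares the literal string including the % character; pattern matching needs LIKE

Fix: Use LIKE for wildcard pattern matching

Corrected query:
SELECT id, kind FROM sensors WHERE kind LIKE 'c%'

Result:
id | kind
---+-----
1  | co2 
6  | co2 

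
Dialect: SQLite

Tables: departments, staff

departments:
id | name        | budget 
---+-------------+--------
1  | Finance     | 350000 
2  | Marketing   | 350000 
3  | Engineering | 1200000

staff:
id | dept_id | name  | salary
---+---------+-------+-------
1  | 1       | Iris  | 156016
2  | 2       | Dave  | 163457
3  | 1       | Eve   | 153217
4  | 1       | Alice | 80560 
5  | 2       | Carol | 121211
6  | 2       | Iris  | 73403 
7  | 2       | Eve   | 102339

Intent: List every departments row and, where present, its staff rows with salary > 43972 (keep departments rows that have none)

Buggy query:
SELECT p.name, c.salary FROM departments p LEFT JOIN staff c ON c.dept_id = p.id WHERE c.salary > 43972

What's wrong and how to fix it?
Bug: Filtering c.salary in WHERE discards the NULL rows produced by LEFT JOIN, turning it into an inner join

Fix: Move the right-table condition into the ON clause so unmatched parents are kept

Corrected query:
SELECT p.name, c.salary FROM departments p LEFT JOIN staff c ON c.dept_id = p.id AND c.salary > 43972

Result:
name        | salary
------------+-------
Finance     | 80560 
Finance     | 153217
Finance     | 156016
Marketing   | 73403 
Marketing   | 102339
Marketing   | 121211
Marketing   | 163457
Engineering | NULL  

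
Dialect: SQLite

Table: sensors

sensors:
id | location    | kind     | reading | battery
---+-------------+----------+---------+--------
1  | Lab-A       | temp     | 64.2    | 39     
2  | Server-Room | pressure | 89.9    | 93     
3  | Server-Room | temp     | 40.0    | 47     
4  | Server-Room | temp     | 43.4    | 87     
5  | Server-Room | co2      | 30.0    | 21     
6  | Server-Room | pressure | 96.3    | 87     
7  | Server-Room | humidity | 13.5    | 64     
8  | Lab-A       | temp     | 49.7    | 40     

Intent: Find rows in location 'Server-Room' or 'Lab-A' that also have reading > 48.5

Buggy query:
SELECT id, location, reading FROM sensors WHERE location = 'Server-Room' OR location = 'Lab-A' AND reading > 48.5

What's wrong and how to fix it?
Bug: Without parentheses, AND is evaluated before OR, so the reading filter only applies to the 'Lab-A' branch

Fix: Group the OR with parentheses (or use IN), then AND the threshold

Corrected query:
SELECT id, location, reading FROM sensors WHERE (location = 'Server-Room' OR location = 'Lab-A') AND reading > 48.5

Result:
id | location    | reading
---+-------------+--------
1  | Lab-A       | 64.2   
2  | Server-Room | 89.9   
6  | Server-Room | 96.3   
8  | Lab-A       | 49.7   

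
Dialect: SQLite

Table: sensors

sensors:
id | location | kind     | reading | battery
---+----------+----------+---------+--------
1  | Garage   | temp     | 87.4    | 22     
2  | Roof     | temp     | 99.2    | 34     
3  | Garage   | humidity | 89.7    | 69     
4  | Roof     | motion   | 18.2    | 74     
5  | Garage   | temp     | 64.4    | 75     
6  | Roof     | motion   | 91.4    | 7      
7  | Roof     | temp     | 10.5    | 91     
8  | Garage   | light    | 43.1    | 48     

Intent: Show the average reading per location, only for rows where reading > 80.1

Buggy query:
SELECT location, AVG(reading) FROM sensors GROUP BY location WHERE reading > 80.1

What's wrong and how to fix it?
Bug: Row-level WHERE must come before GROUP BY in the clause order

Fix: Move the WHERE clause before GROUP BY

Corrected query:
SELECT location, AVG(reading) FROM sensors WHERE reading > 80.1 GROUP BY location

Result:
location | AVG(reading)
---------+-------------
Garage   | 88.55       
Roof     | 95.3        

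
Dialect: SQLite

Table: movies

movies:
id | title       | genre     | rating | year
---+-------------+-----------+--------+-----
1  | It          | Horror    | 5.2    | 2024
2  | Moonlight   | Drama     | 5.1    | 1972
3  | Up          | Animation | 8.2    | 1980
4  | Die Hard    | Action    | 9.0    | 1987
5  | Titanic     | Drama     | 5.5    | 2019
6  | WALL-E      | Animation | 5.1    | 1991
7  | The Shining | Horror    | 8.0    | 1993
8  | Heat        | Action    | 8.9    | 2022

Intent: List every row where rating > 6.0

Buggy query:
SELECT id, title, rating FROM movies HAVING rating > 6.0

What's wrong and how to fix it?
Bug: This is a non-aggregate query (no GROUP BY, no aggregates), so in SQLite the HAVING clause is invalid here; a row-level condition belongs in WHERE

Fix: Use WHERE for row-level filtering

Corrected query:
SELECT id, title, rating FROM movies WHERE rating > 6.0

Result:
id | title       | rating
---+-------------+-------
3  | Up          | 8.2   
4  | Die Hard    | 9     
7  | The Shining | 8     
8  | Heat        | 8.9   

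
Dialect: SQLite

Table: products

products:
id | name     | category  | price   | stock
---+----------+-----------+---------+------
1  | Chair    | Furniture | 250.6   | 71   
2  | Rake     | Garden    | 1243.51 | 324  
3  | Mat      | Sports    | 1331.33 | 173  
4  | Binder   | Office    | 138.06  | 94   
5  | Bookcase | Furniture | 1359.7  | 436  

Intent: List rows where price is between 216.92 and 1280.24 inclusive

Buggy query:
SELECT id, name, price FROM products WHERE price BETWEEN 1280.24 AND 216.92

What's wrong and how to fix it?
Bug: The bounds are reversed; BETWEEN a AND b requires a <= b to match anything

Fix: Swap the bounds so the smaller value comes first

Corrected query:
SELECT id, name, price FROM products WHERE price BETWEEN 216.92 AND 1280.24

Result:
id | name  | price  
---+-------+--------
1  | Chair | 250.6  
2  | Rake  | 1243.51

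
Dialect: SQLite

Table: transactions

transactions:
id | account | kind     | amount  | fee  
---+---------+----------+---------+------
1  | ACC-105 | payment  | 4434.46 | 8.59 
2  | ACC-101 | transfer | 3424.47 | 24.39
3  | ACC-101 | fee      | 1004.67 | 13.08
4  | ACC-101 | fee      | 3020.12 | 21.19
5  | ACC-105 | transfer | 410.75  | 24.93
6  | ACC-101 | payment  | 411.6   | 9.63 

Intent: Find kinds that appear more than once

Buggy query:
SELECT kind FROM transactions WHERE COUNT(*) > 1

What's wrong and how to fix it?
Bug: COUNT(*) is an aggregate and cannot be used in WHERE

Fix: GROUP BY kind, then filter groups with HAVING COUNT(*) > 1

Corrected query:
SELECT kind FROM transactions GROUP BY kind HAVING COUNT(*) > 1

Result:
kind    
--------
fee     
payment 
transfer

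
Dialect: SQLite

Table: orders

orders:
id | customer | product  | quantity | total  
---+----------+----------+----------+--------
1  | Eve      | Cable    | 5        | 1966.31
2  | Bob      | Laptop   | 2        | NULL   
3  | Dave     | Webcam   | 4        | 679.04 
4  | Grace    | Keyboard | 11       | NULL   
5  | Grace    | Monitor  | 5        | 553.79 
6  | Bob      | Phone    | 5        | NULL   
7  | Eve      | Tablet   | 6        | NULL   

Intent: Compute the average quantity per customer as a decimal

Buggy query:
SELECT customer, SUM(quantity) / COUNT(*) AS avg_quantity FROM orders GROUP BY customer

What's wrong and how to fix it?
Bug: SUM(quantity) and COUNT(*) are both integers; the division truncates the fractional part

Fix: Multiply by 1.0 (or CAST to REAL) to force floating-point division

Corrected query:
SELECT customer, SUM(quantity) * 1.0 / COUNT(*) AS avg_quantity FROM orders GROUP BY customer

Result:
customer | avg_quantity
---------+-------------
Bob      | 3.5         
Dave     | 4           
Eve      | 5.5         
Grace    | 8           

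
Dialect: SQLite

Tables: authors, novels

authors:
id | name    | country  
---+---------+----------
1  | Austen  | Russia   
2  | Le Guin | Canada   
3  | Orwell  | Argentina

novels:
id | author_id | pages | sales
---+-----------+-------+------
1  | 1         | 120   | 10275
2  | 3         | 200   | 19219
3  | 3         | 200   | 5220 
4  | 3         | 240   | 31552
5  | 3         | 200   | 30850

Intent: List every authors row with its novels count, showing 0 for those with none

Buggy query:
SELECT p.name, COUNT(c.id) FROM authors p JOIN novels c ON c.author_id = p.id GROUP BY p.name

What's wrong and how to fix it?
Bug: INNER JOIN drops authors rows that have no matching novels rows

Fix: Use LEFT JOIN so parents without children still appear (COUNT(c.id) gives 0)

Corrected query:
SELECT p.name, COUNT(c.id) FROM authors p LEFT JOIN novels c ON c.author_id = p.id GROUP BY p.name

Result:
name    | COUNT(c.id)
--------+------------
Austen  | 1          
Le Guin | 0          
Orwell  | 4          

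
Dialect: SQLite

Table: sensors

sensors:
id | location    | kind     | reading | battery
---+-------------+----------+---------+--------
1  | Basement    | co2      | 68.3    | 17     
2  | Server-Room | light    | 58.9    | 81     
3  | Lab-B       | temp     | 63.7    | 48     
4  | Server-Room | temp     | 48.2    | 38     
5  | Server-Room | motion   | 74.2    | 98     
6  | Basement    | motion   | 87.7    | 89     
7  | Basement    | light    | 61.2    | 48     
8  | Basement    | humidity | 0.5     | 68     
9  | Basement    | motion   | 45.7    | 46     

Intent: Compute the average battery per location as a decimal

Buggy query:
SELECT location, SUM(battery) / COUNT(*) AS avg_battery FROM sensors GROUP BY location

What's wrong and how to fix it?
Bug: SUM(battery) and COUNT(*) are both integers; the division truncates the fractional part

Fix: Cast one side to REAL so the division keeps the fractional part

Corrected query:
SELECT location, SUM(battery) * 1.0 / COUNT(*) AS avg_battery FROM sensors GROUP BY location

Result:
location    | avg_battery
------------+------------
Basement    | 53.6       
Lab-B       | 48         
Server-Room | 72.333333  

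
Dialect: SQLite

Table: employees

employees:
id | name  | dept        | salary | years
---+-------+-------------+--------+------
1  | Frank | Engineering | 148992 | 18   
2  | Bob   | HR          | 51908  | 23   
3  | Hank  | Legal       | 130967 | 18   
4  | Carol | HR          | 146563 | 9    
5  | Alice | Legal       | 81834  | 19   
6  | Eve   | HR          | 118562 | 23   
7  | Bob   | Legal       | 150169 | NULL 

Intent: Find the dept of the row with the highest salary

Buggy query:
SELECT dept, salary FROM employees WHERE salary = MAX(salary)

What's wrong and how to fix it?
Bug: MAX(salary) is an aggregate and cannot be used directly in WHERE

Fix: Wrap MAX in a scalar subquery so WHERE compares against a single value

Corrected query:
SELECT dept, salary FROM employees WHERE salary = (SELECT MAX(salary) FROM employees)

Result:
dept  | salary
------+-------
Legal | 150169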